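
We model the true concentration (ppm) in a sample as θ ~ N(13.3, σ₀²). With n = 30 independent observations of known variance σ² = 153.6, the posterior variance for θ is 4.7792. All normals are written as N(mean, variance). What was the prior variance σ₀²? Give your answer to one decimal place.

For the Normal–Normal model with known σ², precisions add: τ_n = τ₀ + n/σ².
So 1/σ₀² = 1/4.7792 − 30/153.6 = 0.209240 − 0.195312 = 0.013928.
Hence σ₀² = 1/0.013928 ≈ 71.8.

σ₀² = 71.8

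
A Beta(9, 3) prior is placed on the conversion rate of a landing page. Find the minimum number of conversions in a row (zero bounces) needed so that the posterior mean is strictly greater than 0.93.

After k conversions and 0 bounces the posterior is Beta(9+k, 3), with mean (9+k)/(9+3+k).
Set (9+k)/(12+k) > 0.93 and solve: k > (0.93·12 − 9)/(1 − 0.93) = 30.857.
The smallest integer exceeding 30.857 is 31.

k = 31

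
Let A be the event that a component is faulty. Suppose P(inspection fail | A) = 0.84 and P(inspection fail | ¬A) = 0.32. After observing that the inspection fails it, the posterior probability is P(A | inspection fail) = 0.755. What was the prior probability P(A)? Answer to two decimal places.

In odds form, posterior odds = prior odds × likelihood ratio, so prior odds = posterior odds ÷ LR.
Posterior odds = 0.755/(1−0.755) = 3.0816. LR = 0.84/0.32 = 2.6250.
Prior odds = 3.0816/2.6250 = 1.1739, so P(A) = 1.1739/(1+1.1739) ≈ 0.54.

P(A) = 0.54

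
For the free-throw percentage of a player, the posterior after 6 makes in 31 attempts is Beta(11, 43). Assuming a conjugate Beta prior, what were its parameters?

Beta(5, 18)

Beta is conjugate to the binomial likelihood: posterior = Beta(a+s, b+f).
Subtract the data counts: 11−6=5, 43−25=18.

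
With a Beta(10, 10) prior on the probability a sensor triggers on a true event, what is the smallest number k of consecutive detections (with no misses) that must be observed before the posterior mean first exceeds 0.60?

After k detections and 0 misses the posterior is Beta(10+k, 10), with mean (10+k)/(10+10+k).
Set (10+k)/(20+k) > 0.60 and solve: k > (0.60·20 − 10)/(1 − 0.60) = 5.000.
The smallest integer exceeding 5.000 is 6.

k = 6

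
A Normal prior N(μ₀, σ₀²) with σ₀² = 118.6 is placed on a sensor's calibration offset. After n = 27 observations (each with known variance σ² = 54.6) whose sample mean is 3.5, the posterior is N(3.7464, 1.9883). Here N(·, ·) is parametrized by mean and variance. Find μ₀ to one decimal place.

With known observation variance, the Normal–Normal posterior has precision τ_n = τ₀ + n/σ² and mean μ_n = (τ₀μ₀ + (n/σ²)x̄)/τ_n.
Here τ₀ = 1/118.6 = 0.008432 and τ_data = 27/54.6 = 0.494505, so τ_n = 0.502937.
Rearranging for μ₀: μ₀ = (μ_n·τ_n − τ_data·x̄)/τ₀ = (3.7464·0.502937 − 0.494505·3.5) / 0.008432 = 0.153436/0.008432 ≈ 18.2.

μ₀ = 18.2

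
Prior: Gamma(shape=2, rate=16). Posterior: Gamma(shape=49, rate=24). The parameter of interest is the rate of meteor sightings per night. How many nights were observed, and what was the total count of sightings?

Gamma–Poisson conjugacy: posterior shape = α + Σxᵢ, posterior rate = β + n.
Matching: Σxᵢ = 49 − 2 = 47 and n = 24 − 16 = 8.

n = 8 nights with total 47 sightings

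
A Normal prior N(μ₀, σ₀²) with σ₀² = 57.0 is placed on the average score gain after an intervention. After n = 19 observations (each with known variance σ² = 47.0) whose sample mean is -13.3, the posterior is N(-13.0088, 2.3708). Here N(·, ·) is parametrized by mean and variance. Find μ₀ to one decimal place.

The posterior mean is a precision-weighted average: μ_n = (τ₀μ₀ + τ_data·x̄)/(τ₀+τ_data), with τ₀=1/σ₀² and τ_data=n/σ².
Here τ₀ = 1/57.0 = 0.017544 and τ_data = 19/47.0 = 0.404255, so τ_n = 0.421799.
Rearranging for μ₀: μ₀ = (μ_n·τ_n − τ_data·x̄)/τ₀ = (-13.0088·0.421799 − 0.404255·-13.3) / 0.017544 = -0.110507/0.017544 ≈ -6.3.

μ₀ = -6.3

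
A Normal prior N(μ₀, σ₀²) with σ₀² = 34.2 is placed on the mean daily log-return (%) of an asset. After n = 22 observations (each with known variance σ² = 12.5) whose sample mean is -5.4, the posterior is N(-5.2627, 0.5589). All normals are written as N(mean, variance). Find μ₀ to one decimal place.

The posterior mean is a precision-weighted average: μ_n = (τ₀μ₀ + τ_data·x̄)/(τ₀+τ_data), with τ₀=1/σ₀² and τ_data=n/σ².
Here τ₀ = 1/34.2 = 0.029240 and τ_data = 22/12.5 = 1.760000, so τ_n = 1.789240.
Rearranging for μ₀: μ₀ = (μ_n·τ_n − τ_data·x̄)/τ₀ = (-5.2627·1.789240 − 1.760000·-5.4) / 0.029240 = 0.087767/0.029240 ≈ 3.0.

μ₀ = 3.0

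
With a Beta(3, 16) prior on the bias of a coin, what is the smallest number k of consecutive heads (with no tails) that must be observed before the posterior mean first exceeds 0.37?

After k heads and 0 tails the posterior is Beta(3+k, 16), with mean (3+k)/(3+16+k).
Set (3+k)/(19+k) > 0.37 and solve: k > (0.37·19 − 3)/(1 − 0.37) = 6.397.
The smallest integer exceeding 6.397 is 7, and checking k=7: (10)/(26) = 0.3846 > 0.37.

k = 7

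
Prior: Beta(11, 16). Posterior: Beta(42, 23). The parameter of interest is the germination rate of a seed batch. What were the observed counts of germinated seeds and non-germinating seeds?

31 germinated seeds and 7 non-germinating seeds

Under Beta–binomial conjugacy the posterior parameters are (α+s, β+f).
So s = 42 − 11 = 31 and f = 23 − 16 = 7.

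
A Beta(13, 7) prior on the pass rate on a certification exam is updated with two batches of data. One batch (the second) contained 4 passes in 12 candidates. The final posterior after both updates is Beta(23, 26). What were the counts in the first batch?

Sequential conjugate updates are equivalent to a single update on the pooled data, so total successes = posterior α − prior α and total failures = posterior β − prior β.
Total across both batches: 23−13=10 passes, 26−7=19 failures.
Subtract the second batch: 10−4=6 passes and 19−8=11 failures.

6 passes and 11 failures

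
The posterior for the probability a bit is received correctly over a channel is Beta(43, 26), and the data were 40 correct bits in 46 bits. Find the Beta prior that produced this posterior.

Beta is conjugate to the binomial likelihood: posterior = Beta(a+s, b+f).
Subtract the data counts: 43−40=3, 26−6=20.

Beta(3, 20)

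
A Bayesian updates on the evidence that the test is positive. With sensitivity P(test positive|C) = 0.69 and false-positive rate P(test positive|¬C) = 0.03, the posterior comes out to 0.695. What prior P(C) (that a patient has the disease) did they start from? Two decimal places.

P(C) = 0.09

In odds form, posterior odds = prior odds × likelihood ratio, so prior odds = posterior odds ÷ LR.
Posterior odds = 0.695/(1−0.695) = 2.2787. LR = 0.69/0.03 = 23.0000.
Prior odds = 2.2787/23.0000 = 0.0991, so P(C) = 0.0991/(1+0.0991) ≈ 0.09.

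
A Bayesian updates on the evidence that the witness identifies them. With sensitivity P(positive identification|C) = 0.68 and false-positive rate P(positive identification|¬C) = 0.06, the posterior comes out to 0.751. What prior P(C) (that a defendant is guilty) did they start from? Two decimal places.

Bayes' rule in odds form gives O(C|E) = O(C)·[P(E|C)/P(E|¬C)], hence O(C) = O(C|E)/LR.
Posterior odds = 0.751/(1−0.751) = 3.0161. LR = 0.68/0.06 = 11.3333.
Prior odds = 3.0161/11.3333 = 0.2661, so P(C) = 0.2661/(1+0.2661) ≈ 0.21.

P(C) = 0.21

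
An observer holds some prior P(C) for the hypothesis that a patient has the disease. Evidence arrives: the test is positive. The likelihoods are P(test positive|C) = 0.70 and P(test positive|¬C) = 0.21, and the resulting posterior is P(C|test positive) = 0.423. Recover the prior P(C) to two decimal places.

In odds form, posterior odds = prior odds × likelihood ratio, so prior odds = posterior odds ÷ LR.
Posterior odds = 0.423/(1−0.423) = 0.7331. LR = 0.70/0.21 = 3.3333.
Prior odds = 0.7331/3.3333 = 0.2199, so P(C) = 0.2199/(1+0.2199) ≈ 0.18.

P(C) = 0.18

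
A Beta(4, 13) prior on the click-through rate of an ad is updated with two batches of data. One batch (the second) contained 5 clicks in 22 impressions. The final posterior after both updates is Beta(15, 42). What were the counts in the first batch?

Because Beta–binomial updating is additive in the counts, the combined data contributed (α_post−α_prior, β_post−β_prior) successes and failures.
Total across both batches: 15−4=11 clicks, 42−13=29 non-clicks.
Subtract the second batch: 11−5=6 clicks and 29−17=12 non-clicks.

6 clicks and 12 non-clicks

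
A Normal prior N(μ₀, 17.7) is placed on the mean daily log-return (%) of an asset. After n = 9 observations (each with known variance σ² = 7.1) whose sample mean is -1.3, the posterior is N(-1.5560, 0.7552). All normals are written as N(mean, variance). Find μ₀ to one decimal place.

The posterior mean is a precision-weighted average: μ_n = (τ₀μ₀ + τ_data·x̄)/(τ₀+τ_data), with τ₀=1/σ₀² and τ_data=n/σ².
Here τ₀ = 1/17.7 = 0.056497 and τ_data = 9/7.1 = 1.267606, so τ_n = 1.324103.
Rearranging for μ₀: μ₀ = (μ_n·τ_n − τ_data·x̄)/τ₀ = (-1.5560·1.324103 − 1.267606·-1.3) / 0.056497 = -0.412416/0.056497 ≈ -7.3.

μ₀ = -7.3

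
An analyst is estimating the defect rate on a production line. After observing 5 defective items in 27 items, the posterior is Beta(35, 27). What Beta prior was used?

Beta(30, 5)

Beta is conjugate to the binomial likelihood: posterior = Beta(a+s, b+f).
Subtract the data counts: 35−5=30, 27−22=5.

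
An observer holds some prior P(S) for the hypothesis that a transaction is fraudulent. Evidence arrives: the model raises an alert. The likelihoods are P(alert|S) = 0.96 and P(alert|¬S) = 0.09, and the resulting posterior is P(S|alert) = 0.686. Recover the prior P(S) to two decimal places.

In odds form, posterior odds = prior odds × likelihood ratio, so prior odds = posterior odds ÷ LR.
Posterior odds = 0.686/(1−0.686) = 2.1847. LR = 0.96/0.09 = 10.6667.
Prior odds = 2.1847/10.6667 = 0.2048, so P(S) = 0.2048/(1+0.2048) ≈ 0.17.

P(S) = 0.17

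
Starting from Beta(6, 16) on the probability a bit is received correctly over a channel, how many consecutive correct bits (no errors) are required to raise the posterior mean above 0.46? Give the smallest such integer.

k = 8

After k correct bits and 0 errors the posterior is Beta(6+k, 16), with mean (6+k)/(6+16+k).
Set (6+k)/(22+k) > 0.46 and solve: k > (0.46·22 − 6)/(1 − 0.46) = 7.630.
The smallest integer exceeding 7.630 is 8, and checking k=8: (14)/(30) = 0.4667 > 0.46.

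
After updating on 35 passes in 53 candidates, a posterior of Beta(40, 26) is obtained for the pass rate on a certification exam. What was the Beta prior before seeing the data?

Beta(5, 8)

Under Beta–binomial conjugacy the posterior parameters are (a+s, b+f).
So a = 40 − 35 = 5 and b = 26 − 18 = 8.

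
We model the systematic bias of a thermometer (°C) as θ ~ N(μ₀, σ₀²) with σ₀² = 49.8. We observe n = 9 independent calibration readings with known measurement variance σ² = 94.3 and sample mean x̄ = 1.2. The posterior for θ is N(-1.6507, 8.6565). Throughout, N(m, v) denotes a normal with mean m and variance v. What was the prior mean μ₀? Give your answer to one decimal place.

μ₀ = -15.2

The posterior mean is a precision-weighted average: μ_n = (τ₀μ₀ + τ_data·x̄)/(τ₀+τ_data), with τ₀=1/σ₀² and τ_data=n/σ².
Here τ₀ = 1/49.8 = 0.020080 and τ_data = 9/94.3 = 0.095440, so τ_n = 0.115520.
Rearranging for μ₀: μ₀ = (μ_n·τ_n − τ_data·x̄)/τ₀ = (-1.6507·0.115520 − 0.095440·1.2) / 0.020080 = -0.305217/0.020080 ≈ -15.2.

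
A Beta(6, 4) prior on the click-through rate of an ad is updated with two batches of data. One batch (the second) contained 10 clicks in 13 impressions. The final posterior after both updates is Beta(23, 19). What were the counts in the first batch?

7 clicks and 12 non-clicks

Sequential conjugate updates are equivalent to a single update on the pooled data, so total successes = posterior α − prior α and total failures = posterior β − prior β.
Total across both batches: 23−6=17 clicks, 19−4=15 non-clicks.
Subtract the second batch: 17−10=7 clicks and 15−3=12 non-clicks.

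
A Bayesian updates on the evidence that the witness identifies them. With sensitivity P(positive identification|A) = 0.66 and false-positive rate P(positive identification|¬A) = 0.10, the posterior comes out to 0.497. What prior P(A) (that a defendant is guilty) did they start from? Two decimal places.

In odds form, posterior odds = prior odds × likelihood ratio, so prior odds = posterior odds ÷ LR.
Posterior odds = 0.497/(1−0.497) = 0.9881. LR = 0.66/0.10 = 6.6000.
Prior odds = 0.9881/6.6000 = 0.1497, so P(A) = 0.1497/(1+0.1497) ≈ 0.13.

P(A) = 0.13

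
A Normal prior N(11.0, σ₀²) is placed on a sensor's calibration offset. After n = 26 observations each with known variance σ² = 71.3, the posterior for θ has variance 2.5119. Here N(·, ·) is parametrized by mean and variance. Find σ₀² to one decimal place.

For the Normal–Normal model with known σ², precisions add: τ_n = τ₀ + n/σ².
So 1/σ₀² = 1/2.5119 − 26/71.3 = 0.398105 − 0.364656 = 0.033449.
Hence σ₀² = 1/0.033449 ≈ 29.9.

σ₀² = 29.9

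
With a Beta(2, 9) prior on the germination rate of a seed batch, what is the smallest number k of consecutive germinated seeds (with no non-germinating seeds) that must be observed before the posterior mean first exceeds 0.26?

After k germinated seeds and 0 non-germinating seeds the posterior is Beta(2+k, 9), with mean (2+k)/(2+9+k).
Set (2+k)/(11+k) > 0.26 and solve: k > (0.26·11 − 2)/(1 − 0.26) = 1.162.
The smallest integer exceeding 1.162 is 2.

k = 2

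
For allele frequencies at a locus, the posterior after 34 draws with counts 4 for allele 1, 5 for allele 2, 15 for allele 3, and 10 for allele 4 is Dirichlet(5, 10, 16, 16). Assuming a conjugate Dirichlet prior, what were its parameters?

Dirichlet(1, 5, 1, 6)

For a Dirichlet(α) prior with multinomial counts c, the posterior is Dirichlet(α + c) componentwise.
Subtract each count from the matching posterior parameter: 5−4=1, 10−5=5, 16−15=1, 16−10=6.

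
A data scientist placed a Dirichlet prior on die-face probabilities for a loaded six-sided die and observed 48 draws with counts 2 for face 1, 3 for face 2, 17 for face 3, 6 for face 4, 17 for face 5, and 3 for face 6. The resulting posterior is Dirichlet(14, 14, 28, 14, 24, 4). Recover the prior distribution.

Dirichlet(12, 11, 11, 8, 7, 1)

For a Dirichlet(α) prior with multinomial counts c, the posterior is Dirichlet(α + c) componentwise.
Subtract each count from the matching posterior parameter: 14−2=12, 14−3=11, 28−17=11, 14−6=8, 24−17=7, 4−3=1.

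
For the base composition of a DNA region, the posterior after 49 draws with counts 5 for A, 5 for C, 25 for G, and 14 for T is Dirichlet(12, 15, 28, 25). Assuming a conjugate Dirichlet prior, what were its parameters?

For a Dirichlet(α) prior with multinomial counts c, the posterior is Dirichlet(α + c) componentwise.
Subtract each count from the matching posterior parameter: 12−5=7, 15−5=10, 28−25=3, 25−14=11.

Dirichlet(7, 10, 3, 11)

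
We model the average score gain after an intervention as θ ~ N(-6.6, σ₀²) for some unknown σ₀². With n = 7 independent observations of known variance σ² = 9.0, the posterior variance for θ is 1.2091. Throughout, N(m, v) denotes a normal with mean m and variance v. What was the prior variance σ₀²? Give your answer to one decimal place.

For the Normal–Normal model with known σ², precisions add: τ_n = τ₀ + n/σ².
So 1/σ₀² = 1/1.2091 − 7/9.0 = 0.827061 − 0.777778 = 0.049283.
Hence σ₀² = 1/0.049283 ≈ 20.3.

σ₀² = 20.3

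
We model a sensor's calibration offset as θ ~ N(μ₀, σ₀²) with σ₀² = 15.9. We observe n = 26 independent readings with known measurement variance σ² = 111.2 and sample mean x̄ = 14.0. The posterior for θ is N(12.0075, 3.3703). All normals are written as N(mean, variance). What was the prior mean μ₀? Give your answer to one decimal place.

With known observation variance, the Normal–Normal posterior has precision τ_n = τ₀ + n/σ² and mean μ_n = (τ₀μ₀ + (n/σ²)x̄)/τ_n.
Here τ₀ = 1/15.9 = 0.062893 and τ_data = 26/111.2 = 0.233813, so τ_n = 0.296706.
Rearranging for μ₀: μ₀ = (μ_n·τ_n − τ_data·x̄)/τ₀ = (12.0075·0.296706 − 0.233813·14.0) / 0.062893 = 0.289315/0.062893 ≈ 4.6.

μ₀ = 4.6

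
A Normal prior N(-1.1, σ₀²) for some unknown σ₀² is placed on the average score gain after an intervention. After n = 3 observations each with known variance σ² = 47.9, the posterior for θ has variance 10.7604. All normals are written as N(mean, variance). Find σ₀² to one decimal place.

σ₀² = 33.0

For the Normal–Normal model with known σ², precisions add: τ_n = τ₀ + n/σ².
So 1/σ₀² = 1/10.7604 − 3/47.9 = 0.092933 − 0.062630 = 0.030303.
Hence σ₀² = 1/0.030303 ≈ 33.0.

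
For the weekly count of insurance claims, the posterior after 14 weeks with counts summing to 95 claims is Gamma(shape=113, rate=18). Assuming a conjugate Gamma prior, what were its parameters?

A Gamma(α, β) prior (rate parametrization) on a Poisson rate with n observations summing to S gives posterior Gamma(α+S, β+n).
So α = 113 − 95 = 18 and β = 18 − 14 = 4.

Gamma(shape=18, rate=4)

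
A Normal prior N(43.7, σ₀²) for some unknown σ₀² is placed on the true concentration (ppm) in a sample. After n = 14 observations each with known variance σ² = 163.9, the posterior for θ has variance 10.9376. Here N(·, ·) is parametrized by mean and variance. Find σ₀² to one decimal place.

For the Normal–Normal model with known σ², precisions add: τ_n = τ₀ + n/σ².
So 1/σ₀² = 1/10.9376 − 14/163.9 = 0.091428 − 0.085418 = 0.006010.
Hence σ₀² = 1/0.006010 ≈ 166.4.

σ₀² = 166.4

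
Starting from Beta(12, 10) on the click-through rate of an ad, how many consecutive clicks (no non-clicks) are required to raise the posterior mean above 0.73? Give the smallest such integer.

After k clicks and 0 non-clicks the posterior is Beta(12+k, 10), with mean (12+k)/(12+10+k).
Set (12+k)/(22+k) > 0.73 and solve: k > (0.73·22 − 12)/(1 − 0.73) = 15.037.
The smallest integer exceeding 15.037 is 16.

k = 16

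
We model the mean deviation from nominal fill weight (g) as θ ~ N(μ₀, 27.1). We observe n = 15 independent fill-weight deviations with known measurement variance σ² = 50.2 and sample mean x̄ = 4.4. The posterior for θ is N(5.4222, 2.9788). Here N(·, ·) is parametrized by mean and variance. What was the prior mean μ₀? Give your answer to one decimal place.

μ₀ = 13.7

With known observation variance, the Normal–Normal posterior has precision τ_n = τ₀ + n/σ² and mean μ_n = (τ₀μ₀ + (n/σ²)x̄)/τ_n.
Here τ₀ = 1/27.1 = 0.036900 and τ_data = 15/50.2 = 0.298805, so τ_n = 0.335705.
Rearranging for μ₀: μ₀ = (μ_n·τ_n − τ_data·x̄)/τ₀ = (5.4222·0.335705 − 0.298805·4.4) / 0.036900 = 0.505518/0.036900 ≈ 13.7.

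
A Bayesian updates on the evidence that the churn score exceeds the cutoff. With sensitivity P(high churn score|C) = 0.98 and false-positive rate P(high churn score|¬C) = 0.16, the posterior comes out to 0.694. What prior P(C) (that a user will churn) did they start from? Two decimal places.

P(C) = 0.27

In odds form, posterior odds = prior odds × likelihood ratio, so prior odds = posterior odds ÷ LR.
Posterior odds = 0.694/(1−0.694) = 2.2680. LR = 0.98/0.16 = 6.1250.
Prior odds = 2.2680/6.1250 = 0.3703, so P(C) = 0.3703/(1+0.3703) ≈ 0.27.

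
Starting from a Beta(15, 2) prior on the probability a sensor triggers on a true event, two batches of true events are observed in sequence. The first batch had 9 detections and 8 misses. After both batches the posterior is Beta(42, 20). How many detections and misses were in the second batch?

Sequential conjugate updates are equivalent to a single update on the pooled data, so total successes = posterior α − prior α and total failures = posterior β − prior β.
Total across both batches: 42−15=27 detections, 20−2=18 misses.
Subtract the first batch: 27−9=18 detections and 18−8=10 misses.

18 detections and 10 misses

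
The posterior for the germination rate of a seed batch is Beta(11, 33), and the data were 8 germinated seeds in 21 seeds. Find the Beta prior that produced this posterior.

A Beta(α, β) prior with s successes and f failures in binomial data gives a Beta(α+s, β+f) posterior.
So α = 11 − 8 = 3 and β = 33 − 13 = 20.

Beta(3, 20)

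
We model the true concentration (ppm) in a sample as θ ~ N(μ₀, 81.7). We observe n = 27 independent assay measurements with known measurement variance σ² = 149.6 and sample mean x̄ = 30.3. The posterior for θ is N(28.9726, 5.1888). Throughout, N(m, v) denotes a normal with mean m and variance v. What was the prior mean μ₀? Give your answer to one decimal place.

With known observation variance, the Normal–Normal posterior has precision τ_n = τ₀ + n/σ² and mean μ_n = (τ₀μ₀ + (n/σ²)x̄)/τ_n.
Here τ₀ = 1/81.7 = 0.012240 and τ_data = 27/149.6 = 0.180481, so τ_n = 0.192721.
Rearranging for μ₀: μ₀ = (μ_n·τ_n − τ_data·x̄)/τ₀ = (28.9726·0.192721 − 0.180481·30.3) / 0.012240 = 0.115054/0.012240 ≈ 9.4.

μ₀ = 9.4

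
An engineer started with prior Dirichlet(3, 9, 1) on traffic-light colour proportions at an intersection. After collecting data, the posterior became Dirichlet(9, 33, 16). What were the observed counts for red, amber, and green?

For a Dirichlet(α) prior with multinomial counts c, the posterior is Dirichlet(α + c) componentwise.
Counts are posterior − prior componentwise: 9−3=6, 33−9=24, 16−1=15.

counts (6, 24, 15)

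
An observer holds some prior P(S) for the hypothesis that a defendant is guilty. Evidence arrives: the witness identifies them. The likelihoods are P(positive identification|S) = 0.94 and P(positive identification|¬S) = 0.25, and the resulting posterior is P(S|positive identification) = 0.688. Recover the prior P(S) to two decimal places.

P(S) = 0.37

Bayes' rule in odds form gives O(S|E) = O(S)·[P(E|S)/P(E|¬S)], hence O(S) = O(S|E)/LR.
Posterior odds = 0.688/(1−0.688) = 2.2051. LR = 0.94/0.25 = 3.7600.
Prior odds = 2.2051/3.7600 = 0.5865, so P(S) = 0.5865/(1+0.5865) ≈ 0.37.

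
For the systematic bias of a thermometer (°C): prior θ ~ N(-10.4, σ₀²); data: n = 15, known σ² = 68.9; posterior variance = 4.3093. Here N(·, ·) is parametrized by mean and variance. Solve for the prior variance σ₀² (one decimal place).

σ₀² = 69.7

For the Normal–Normal model with known σ², precisions add: τ_n = τ₀ + n/σ².
So 1/σ₀² = 1/4.3093 − 15/68.9 = 0.232056 − 0.217707 = 0.014349.
Hence σ₀² = 1/0.014349 ≈ 69.7.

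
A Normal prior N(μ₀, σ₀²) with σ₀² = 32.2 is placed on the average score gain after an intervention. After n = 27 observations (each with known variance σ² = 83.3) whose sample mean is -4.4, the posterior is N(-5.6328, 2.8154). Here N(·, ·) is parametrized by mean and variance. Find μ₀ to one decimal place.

With known observation variance, the Normal–Normal posterior has precision τ_n = τ₀ + n/σ² and mean μ_n = (τ₀μ₀ + (n/σ²)x̄)/τ_n.
Here τ₀ = 1/32.2 = 0.031056 and τ_data = 27/83.3 = 0.324130, so τ_n = 0.355186.
Rearranging for μ₀: μ₀ = (μ_n·τ_n − τ_data·x̄)/τ₀ = (-5.6328·0.355186 − 0.324130·-4.4) / 0.031056 = -0.574520/0.031056 ≈ -18.5.

μ₀ = -18.5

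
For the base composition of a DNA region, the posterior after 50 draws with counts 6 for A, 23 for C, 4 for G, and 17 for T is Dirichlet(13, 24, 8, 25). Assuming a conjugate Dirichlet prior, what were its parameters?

For a Dirichlet(α) prior with multinomial counts c, the posterior is Dirichlet(α + c) componentwise.
Subtract each count from the matching posterior parameter: 13−6=7, 24−23=1, 8−4=4, 25−17=8.

Dirichlet(7, 1, 4, 8)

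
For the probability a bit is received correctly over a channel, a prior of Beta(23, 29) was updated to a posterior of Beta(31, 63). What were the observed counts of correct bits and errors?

A Beta(a, b) prior with s successes and f failures in binomial data gives a Beta(a+s, b+f) posterior.
So s = 31 − 23 = 8 and f = 63 − 29 = 34.

8 correct bits and 34 errors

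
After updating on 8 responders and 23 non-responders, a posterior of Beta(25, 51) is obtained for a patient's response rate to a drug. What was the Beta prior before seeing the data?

Beta(17, 28)

Beta is conjugate to the binomial likelihood: posterior = Beta(a+s, b+f).
Subtract the data counts: 25−8=17, 51−23=28.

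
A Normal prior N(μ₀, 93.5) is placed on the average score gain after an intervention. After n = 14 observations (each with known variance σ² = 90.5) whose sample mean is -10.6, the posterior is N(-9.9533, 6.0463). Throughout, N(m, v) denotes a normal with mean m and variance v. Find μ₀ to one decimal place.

The posterior mean is a precision-weighted average: μ_n = (τ₀μ₀ + τ_data·x̄)/(τ₀+τ_data), with τ₀=1/σ₀² and τ_data=n/σ².
Here τ₀ = 1/93.5 = 0.010695 and τ_data = 14/90.5 = 0.154696, so τ_n = 0.165391.
Rearranging for μ₀: μ₀ = (μ_n·τ_n − τ_data·x̄)/τ₀ = (-9.9533·0.165391 − 0.154696·-10.6) / 0.010695 = -0.006409/0.010695 ≈ -0.6.

μ₀ = -0.6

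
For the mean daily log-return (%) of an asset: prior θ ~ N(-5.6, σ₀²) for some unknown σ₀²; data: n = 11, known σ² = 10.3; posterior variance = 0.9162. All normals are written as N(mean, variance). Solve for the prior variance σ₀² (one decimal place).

Posterior precision equals prior precision plus data precision: 1/σ_n² = 1/σ₀² + n/σ².
So 1/σ₀² = 1/0.9162 − 11/10.3 = 1.091465 − 1.067961 = 0.023504.
Hence σ₀² = 1/0.023504 ≈ 42.5.

σ₀² = 42.5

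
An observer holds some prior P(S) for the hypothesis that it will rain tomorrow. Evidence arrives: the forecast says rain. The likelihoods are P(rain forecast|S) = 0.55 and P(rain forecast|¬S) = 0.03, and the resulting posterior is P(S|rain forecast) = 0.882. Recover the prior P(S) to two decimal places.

Bayes' rule in odds form gives O(S|E) = O(S)·[P(E|S)/P(E|¬S)], hence O(S) = O(S|E)/LR.
Posterior odds = 0.882/(1−0.882) = 7.4746. LR = 0.55/0.03 = 18.3333.
Prior odds = 7.4746/18.3333 = 0.4077, so P(S) = 0.4077/(1+0.4077) ≈ 0.29.

P(S) = 0.29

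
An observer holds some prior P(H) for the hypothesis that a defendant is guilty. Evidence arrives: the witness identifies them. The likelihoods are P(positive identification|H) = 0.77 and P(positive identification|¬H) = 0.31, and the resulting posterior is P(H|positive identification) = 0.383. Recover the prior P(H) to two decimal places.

In odds form, posterior odds = prior odds × likelihood ratio, so prior odds = posterior odds ÷ LR.
Posterior odds = 0.383/(1−0.383) = 0.6207. LR = 0.77/0.31 = 2.4839.
Prior odds = 0.6207/2.4839 = 0.2499, so P(H) = 0.2499/(1+0.2499) ≈ 0.20.

P(H) = 0.20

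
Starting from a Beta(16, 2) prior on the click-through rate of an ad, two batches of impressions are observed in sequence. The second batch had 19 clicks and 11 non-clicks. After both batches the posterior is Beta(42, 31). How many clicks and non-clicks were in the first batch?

7 clicks and 18 non-clicks

Because Beta–binomial updating is additive in the counts, the combined data contributed (α_post−α_prior, β_post−β_prior) successes and failures.
Total across both batches: 42−16=26 clicks, 31−2=29 non-clicks.
Subtract the second batch: 26−19=7 clicks and 29−11=18 non-clicks.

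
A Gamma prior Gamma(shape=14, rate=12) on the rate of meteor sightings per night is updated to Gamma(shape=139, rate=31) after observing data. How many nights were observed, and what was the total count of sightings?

n = 19 nights with total 125 sightings

A Gamma(α, β) prior (rate parametrization) on a Poisson rate with n observations summing to S gives posterior Gamma(α+S, β+n).
Matching: Σxᵢ = 139 − 14 = 125 and n = 31 − 12 = 19.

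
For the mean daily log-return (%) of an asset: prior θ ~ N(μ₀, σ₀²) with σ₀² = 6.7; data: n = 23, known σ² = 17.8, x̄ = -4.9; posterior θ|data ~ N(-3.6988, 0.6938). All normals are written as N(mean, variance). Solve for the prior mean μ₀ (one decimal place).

The posterior mean is a precision-weighted average: μ_n = (τ₀μ₀ + τ_data·x̄)/(τ₀+τ_data), with τ₀=1/σ₀² and τ_data=n/σ².
Here τ₀ = 1/6.7 = 0.149254 and τ_data = 23/17.8 = 1.292135, so τ_n = 1.441389.
Rearranging for μ₀: μ₀ = (μ_n·τ_n − τ_data·x̄)/τ₀ = (-3.6988·1.441389 − 1.292135·-4.9) / 0.149254 = 1.000052/0.149254 ≈ 6.7.

μ₀ = 6.7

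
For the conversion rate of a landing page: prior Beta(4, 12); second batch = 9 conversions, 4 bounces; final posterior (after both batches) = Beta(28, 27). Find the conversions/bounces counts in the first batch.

Sequential conjugate updates are equivalent to a single update on the pooled data, so total successes = posterior α − prior α and total failures = posterior β − prior β.
Total across both batches: 28−4=24 conversions, 27−12=15 bounces.
Subtract the second batch: 24−9=15 conversions and 15−4=11 bounces.

15 conversions and 11 bounces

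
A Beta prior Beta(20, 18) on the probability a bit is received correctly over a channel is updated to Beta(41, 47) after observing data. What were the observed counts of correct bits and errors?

21 correct bits and 29 errors

Beta is conjugate to the binomial likelihood: posterior = Beta(a+s, b+f).
Match parameters: s=41−20=21, f=47−18=29.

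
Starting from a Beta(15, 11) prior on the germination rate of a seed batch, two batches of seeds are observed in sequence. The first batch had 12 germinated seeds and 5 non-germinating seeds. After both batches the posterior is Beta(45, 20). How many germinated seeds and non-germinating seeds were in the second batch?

18 germinated seeds and 4 non-germinating seeds

Because Beta–binomial updating is additive in the counts, the combined data contributed (α_post−α_prior, β_post−β_prior) successes and failures.
Total across both batches: 45−15=30 germinated seeds, 20−11=9 non-germinating seeds.
Subtract the first batch: 30−12=18 germinated seeds and 9−5=4 non-germinating seeds.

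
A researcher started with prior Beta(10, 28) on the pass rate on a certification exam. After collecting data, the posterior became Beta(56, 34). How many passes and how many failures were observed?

Beta is conjugate to the binomial likelihood: posterior = Beta(α+s, β+f).
So s = 56 − 10 = 46 and f = 34 − 28 = 6.

46 passes and 6 failures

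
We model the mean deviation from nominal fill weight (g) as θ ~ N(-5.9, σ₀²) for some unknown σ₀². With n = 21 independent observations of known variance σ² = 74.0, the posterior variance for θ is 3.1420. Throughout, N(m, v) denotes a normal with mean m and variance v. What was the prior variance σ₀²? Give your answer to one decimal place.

σ₀² = 29.0

Posterior precision equals prior precision plus data precision: 1/σ_n² = 1/σ₀² + n/σ².
So 1/σ₀² = 1/3.1420 − 21/74.0 = 0.318269 − 0.283784 = 0.034485.
Hence σ₀² = 1/0.034485 ≈ 29.0.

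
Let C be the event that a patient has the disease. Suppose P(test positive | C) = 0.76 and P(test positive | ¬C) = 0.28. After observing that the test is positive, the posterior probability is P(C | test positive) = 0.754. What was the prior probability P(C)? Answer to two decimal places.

Bayes' rule in odds form gives O(C|E) = O(C)·[P(E|C)/P(E|¬C)], hence O(C) = O(C|E)/LR.
Posterior odds = 0.754/(1−0.754) = 3.0650. LR = 0.76/0.28 = 2.7143.
Prior odds = 3.0650/2.7143 = 1.1292, so P(C) = 1.1292/(1+1.1292) ≈ 0.53.

P(C) = 0.53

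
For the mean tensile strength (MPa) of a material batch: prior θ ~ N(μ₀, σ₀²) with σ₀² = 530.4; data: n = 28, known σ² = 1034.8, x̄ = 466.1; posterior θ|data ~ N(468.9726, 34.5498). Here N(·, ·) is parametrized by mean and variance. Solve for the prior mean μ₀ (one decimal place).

The posterior mean is a precision-weighted average: μ_n = (τ₀μ₀ + τ_data·x̄)/(τ₀+τ_data), with τ₀=1/σ₀² and τ_data=n/σ².
Here τ₀ = 1/530.4 = 0.001885 and τ_data = 28/1034.8 = 0.027058, so τ_n = 0.028943.
Rearranging for μ₀: μ₀ = (μ_n·τ_n − τ_data·x̄)/τ₀ = (468.9726·0.028943 − 0.027058·466.1) / 0.001885 = 0.961740/0.001885 ≈ 510.2.

μ₀ = 510.2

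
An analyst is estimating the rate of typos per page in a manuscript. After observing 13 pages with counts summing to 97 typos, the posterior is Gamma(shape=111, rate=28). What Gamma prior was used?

A Gamma(α, β) prior (rate parametrization) on a Poisson rate with n observations summing to S gives posterior Gamma(α+S, β+n).
So α = 111 − 97 = 14 and β = 28 − 13 = 15.

Gamma(shape=14, rate=15)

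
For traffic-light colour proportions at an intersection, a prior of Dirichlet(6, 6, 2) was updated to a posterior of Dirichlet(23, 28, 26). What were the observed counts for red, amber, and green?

counts (17, 22, 24)

For a Dirichlet(α) prior with multinomial counts c, the posterior is Dirichlet(α + c) componentwise.
Counts are posterior − prior componentwise: 23−6=17, 28−6=22, 26−2=24.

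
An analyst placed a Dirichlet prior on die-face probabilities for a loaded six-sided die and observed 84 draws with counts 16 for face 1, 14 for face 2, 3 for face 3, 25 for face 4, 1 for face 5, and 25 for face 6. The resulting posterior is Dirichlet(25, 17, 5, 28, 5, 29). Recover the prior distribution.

Dirichlet(9, 3, 2, 3, 4, 4)

For a Dirichlet(α) prior with multinomial counts c, the posterior is Dirichlet(α + c) componentwise.
Subtract each count from the matching posterior parameter: 25−16=9, 17−14=3, 5−3=2, 28−25=3, 5−1=4, 29−25=4.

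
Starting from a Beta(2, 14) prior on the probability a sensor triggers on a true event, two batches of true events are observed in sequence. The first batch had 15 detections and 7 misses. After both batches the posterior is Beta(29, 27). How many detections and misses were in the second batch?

Because Beta–binomial updating is additive in the counts, the combined data contributed (α_post−α_prior, β_post−β_prior) successes and failures.
Total across both batches: 29−2=27 detections, 27−14=13 misses.
Subtract the first batch: 27−15=12 detections and 13−7=6 misses.

12 detections and 6 misses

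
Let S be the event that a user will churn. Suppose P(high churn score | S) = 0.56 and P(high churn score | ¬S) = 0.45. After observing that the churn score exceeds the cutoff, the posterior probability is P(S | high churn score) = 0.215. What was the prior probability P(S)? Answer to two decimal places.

In odds form, posterior odds = prior odds × likelihood ratio, so prior odds = posterior odds ÷ LR.
Posterior odds = 0.215/(1−0.215) = 0.2739. LR = 0.56/0.45 = 1.2444.
Prior odds = 0.2739/1.2444 = 0.2201, so P(S) = 0.2201/(1+0.2201) ≈ 0.18.

P(S) = 0.18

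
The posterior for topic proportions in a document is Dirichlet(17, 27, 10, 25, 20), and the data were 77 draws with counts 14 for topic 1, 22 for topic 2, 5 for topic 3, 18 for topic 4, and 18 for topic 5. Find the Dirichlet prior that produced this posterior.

For a Dirichlet(α) prior with multinomial counts c, the posterior is Dirichlet(α + c) componentwise.
Subtract each count from the matching posterior parameter: 17−14=3, 27−22=5, 10−5=5, 25−18=7, 20−18=2.

Dirichlet(3, 5, 5, 7, 2)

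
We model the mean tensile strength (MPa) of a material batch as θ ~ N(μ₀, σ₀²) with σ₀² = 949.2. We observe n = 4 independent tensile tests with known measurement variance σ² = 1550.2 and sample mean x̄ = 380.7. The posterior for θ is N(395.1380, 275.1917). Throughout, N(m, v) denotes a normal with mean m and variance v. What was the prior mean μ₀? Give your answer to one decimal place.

With known observation variance, the Normal–Normal posterior has precision τ_n = τ₀ + n/σ² and mean μ_n = (τ₀μ₀ + (n/σ²)x̄)/τ_n.
Here τ₀ = 1/949.2 = 0.001054 and τ_data = 4/1550.2 = 0.002580, so τ_n = 0.003634.
Rearranging for μ₀: μ₀ = (μ_n·τ_n − τ_data·x̄)/τ₀ = (395.1380·0.003634 − 0.002580·380.7) / 0.001054 = 0.453725/0.001054 ≈ 430.5.

μ₀ = 430.5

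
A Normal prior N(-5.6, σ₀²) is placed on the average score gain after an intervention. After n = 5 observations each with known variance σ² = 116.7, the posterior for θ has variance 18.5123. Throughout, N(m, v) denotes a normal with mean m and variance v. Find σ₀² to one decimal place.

σ₀² = 89.5

Posterior precision equals prior precision plus data precision: 1/σ_n² = 1/σ₀² + n/σ².
So 1/σ₀² = 1/18.5123 − 5/116.7 = 0.054018 − 0.042845 = 0.011173.
Hence σ₀² = 1/0.011173 ≈ 89.5.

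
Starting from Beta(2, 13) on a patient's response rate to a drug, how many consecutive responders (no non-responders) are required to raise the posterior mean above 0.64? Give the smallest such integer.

k = 22

After k responders and 0 non-responders the posterior is Beta(2+k, 13), with mean (2+k)/(2+13+k).
Set (2+k)/(15+k) > 0.64 and solve: k > (0.64·15 − 2)/(1 − 0.64) = 21.111.
The smallest integer exceeding 21.111 is 22, and checking k=22: (24)/(37) = 0.6486 > 0.64.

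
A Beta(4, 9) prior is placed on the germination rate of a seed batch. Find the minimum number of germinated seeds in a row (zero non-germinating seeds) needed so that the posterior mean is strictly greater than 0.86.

After k germinated seeds and 0 non-germinating seeds the posterior is Beta(4+k, 9), with mean (4+k)/(4+9+k).
Set (4+k)/(13+k) > 0.86 and solve: k > (0.86·13 − 4)/(1 − 0.86) = 51.286.
The smallest integer exceeding 51.286 is 52, and checking k=52: (56)/(65) = 0.8615 > 0.86.

k = 52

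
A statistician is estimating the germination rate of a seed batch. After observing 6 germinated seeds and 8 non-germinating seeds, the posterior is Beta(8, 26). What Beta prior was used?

Under Beta–binomial conjugacy the posterior parameters are (a+s, b+f).
So a = 8 − 6 = 2 and b = 26 − 8 = 18.

Beta(2, 18)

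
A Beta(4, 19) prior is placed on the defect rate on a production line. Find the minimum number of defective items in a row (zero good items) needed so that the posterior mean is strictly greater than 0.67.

k = 35

After k defective items and 0 good items the posterior is Beta(4+k, 19), with mean (4+k)/(4+19+k).
Set (4+k)/(23+k) > 0.67 and solve: k > (0.67·23 − 4)/(1 − 0.67) = 34.576.
The smallest integer exceeding 34.576 is 35, and checking k=35: (39)/(58) = 0.6724 > 0.67.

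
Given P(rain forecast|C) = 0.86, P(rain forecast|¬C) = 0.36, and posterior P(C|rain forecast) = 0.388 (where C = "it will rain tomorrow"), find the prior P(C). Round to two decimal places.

Bayes' rule in odds form gives O(C|E) = O(C)·[P(E|C)/P(E|¬C)], hence O(C) = O(C|E)/LR.
Posterior odds = 0.388/(1−0.388) = 0.6340. LR = 0.86/0.36 = 2.3889.
Prior odds = 0.6340/2.3889 = 0.2654, so P(C) = 0.2654/(1+0.2654) ≈ 0.21.

P(C) = 0.21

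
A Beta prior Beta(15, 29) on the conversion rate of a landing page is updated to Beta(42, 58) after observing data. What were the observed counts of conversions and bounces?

27 conversions and 29 bounces

Under Beta–binomial conjugacy the posterior parameters are (a+s, b+f).
Match parameters: s=42−15=27, f=58−29=29.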